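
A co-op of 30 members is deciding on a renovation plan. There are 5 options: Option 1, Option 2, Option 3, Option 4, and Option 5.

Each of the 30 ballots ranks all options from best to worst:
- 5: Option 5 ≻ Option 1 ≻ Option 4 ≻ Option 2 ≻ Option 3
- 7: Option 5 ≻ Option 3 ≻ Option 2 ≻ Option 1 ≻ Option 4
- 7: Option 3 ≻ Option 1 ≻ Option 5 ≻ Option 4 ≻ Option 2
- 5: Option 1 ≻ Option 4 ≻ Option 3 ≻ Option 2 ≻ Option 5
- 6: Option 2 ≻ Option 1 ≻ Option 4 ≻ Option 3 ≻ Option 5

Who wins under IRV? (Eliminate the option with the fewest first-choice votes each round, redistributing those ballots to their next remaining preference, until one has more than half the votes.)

Round 1: Option 1 5, Option 2 6, Option 3 7, Option 4 0, Option 5 12. Option 4 eliminated.
Round 2: Option 1 5, Option 2 6, Option 3 7, Option 5 12. Option 1 eliminated.
Round 3: Option 2 6, Option 3 12, Option 5 12. Option 2 eliminated.
Round 4: Option 3 18, Option 5 12. Option 3 has a majority (≥16).

Option 3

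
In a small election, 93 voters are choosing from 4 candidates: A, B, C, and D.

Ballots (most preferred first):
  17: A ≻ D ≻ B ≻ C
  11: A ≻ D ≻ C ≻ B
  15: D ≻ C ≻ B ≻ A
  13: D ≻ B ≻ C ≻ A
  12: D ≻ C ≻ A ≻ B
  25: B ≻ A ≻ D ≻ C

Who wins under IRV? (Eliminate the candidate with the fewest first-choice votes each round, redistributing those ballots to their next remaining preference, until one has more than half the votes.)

Round 1: A 28, B 25, C 0, D 40. C eliminated.
Round 2: A 28, B 25, D 40. B eliminated.
Round 3: A 53, D 40. A has a majority (≥47).

A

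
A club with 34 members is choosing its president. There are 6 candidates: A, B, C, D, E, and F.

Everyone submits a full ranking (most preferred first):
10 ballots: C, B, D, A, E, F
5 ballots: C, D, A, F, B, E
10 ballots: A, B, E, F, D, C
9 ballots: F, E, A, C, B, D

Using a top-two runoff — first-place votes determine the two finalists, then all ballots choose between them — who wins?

A

Round 1 first-place votes: A 10, B 0, C 15, D 0, E 0, F 9. C and A advance.
Runoff: C is ranked above A on 15 ballots, A above C on 19.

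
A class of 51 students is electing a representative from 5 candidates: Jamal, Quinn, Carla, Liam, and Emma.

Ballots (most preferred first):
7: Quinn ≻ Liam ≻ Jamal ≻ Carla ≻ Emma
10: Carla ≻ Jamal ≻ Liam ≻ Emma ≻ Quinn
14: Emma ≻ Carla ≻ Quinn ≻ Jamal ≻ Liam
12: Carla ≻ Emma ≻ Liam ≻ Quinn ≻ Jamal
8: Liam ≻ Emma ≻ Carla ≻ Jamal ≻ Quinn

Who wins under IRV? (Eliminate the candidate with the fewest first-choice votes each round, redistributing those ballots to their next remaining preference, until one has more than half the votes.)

Round 1: Jamal 0, Quinn 7, Carla 22, Liam 8, Emma 14. Jamal eliminated.
Round 2: Quinn 7, Carla 22, Liam 8, Emma 14. Quinn eliminated.
Round 3: Carla 22, Liam 15, Emma 14. Emma eliminated.
Round 4: Carla 36, Liam 15. Carla has a majority (≥26).

Carla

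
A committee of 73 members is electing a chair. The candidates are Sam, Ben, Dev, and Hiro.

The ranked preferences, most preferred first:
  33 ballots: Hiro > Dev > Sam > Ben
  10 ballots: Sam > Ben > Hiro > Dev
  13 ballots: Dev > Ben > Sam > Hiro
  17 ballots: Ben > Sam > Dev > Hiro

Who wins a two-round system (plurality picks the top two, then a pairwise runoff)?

Round 1 first-place votes: Sam 10, Ben 17, Dev 13, Hiro 33. Hiro and Ben advance.
Runoff: Hiro is ranked above Ben on 33 ballots, Ben above Hiro on 40.

Ben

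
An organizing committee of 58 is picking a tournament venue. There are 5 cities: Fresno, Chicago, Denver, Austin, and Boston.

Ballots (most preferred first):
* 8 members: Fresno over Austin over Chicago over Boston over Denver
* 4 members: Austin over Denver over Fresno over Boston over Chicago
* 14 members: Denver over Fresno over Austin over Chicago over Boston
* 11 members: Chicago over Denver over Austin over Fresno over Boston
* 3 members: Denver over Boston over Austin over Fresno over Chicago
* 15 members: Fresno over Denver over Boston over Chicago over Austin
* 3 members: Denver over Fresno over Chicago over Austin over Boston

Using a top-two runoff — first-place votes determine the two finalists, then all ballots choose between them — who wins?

Denver

Round 1 first-place votes: Fresno 23, Chicago 11, Denver 20, Austin 4, Boston 0. Fresno and Denver advance.
Runoff: Fresno is ranked above Denver on 23 ballots, Denver above Fresno on 35.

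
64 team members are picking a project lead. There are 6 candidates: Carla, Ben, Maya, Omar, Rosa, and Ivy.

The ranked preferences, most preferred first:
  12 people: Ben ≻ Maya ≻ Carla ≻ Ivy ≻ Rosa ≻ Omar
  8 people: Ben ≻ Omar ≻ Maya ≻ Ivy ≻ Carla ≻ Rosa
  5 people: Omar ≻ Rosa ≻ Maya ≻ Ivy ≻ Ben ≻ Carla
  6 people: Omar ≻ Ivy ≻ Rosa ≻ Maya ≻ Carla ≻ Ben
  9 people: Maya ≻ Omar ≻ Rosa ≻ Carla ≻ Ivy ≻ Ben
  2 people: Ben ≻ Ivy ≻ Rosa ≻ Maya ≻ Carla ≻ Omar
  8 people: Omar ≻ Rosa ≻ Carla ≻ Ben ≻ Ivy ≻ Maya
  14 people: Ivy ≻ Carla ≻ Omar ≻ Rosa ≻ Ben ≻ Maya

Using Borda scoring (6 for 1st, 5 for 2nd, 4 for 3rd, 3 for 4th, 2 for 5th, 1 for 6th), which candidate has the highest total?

Omar

Carla: 12×4 + 8×2 + 5×1 + 6×2 + 9×3 + 2×2 + 8×4 + 14×5 = 214
Ben: 12×6 + 8×6 + 5×2 + 6×1 + 9×1 + 2×6 + 8×3 + 14×2 = 209
Maya: 12×5 + 8×4 + 5×4 + 6×3 + 9×6 + 2×3 + 8×1 + 14×1 = 212
Omar: 12×1 + 8×5 + 5×6 + 6×6 + 9×5 + 2×1 + 8×6 + 14×4 = 269
Rosa: 12×2 + 8×1 + 5×5 + 6×4 + 9×4 + 2×4 + 8×5 + 14×3 = 207
Ivy: 12×3 + 8×3 + 5×3 + 6×5 + 9×2 + 2×5 + 8×2 + 14×6 = 233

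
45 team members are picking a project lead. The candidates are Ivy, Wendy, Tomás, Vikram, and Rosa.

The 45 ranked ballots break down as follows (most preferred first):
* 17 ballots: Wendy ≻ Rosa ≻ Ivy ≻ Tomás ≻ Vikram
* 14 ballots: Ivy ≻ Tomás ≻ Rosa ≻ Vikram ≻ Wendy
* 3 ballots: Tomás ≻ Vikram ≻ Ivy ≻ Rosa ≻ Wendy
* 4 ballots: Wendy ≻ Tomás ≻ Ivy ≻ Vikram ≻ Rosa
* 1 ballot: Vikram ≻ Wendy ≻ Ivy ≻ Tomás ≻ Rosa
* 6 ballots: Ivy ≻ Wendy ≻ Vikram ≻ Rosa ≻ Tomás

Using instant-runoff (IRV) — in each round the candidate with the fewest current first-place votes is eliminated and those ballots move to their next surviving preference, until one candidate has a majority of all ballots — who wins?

Round 1: Ivy 20, Wendy 21, Tomás 3, Vikram 1, Rosa 0. Rosa eliminated.
Round 2: Ivy 20, Wendy 21, Tomás 3, Vikram 1. Vikram eliminated.
Round 3: Ivy 20, Wendy 22, Tomás 3. Tomás eliminated.
Round 4: Ivy 23, Wendy 22. Ivy has a majority (≥23).

Ivy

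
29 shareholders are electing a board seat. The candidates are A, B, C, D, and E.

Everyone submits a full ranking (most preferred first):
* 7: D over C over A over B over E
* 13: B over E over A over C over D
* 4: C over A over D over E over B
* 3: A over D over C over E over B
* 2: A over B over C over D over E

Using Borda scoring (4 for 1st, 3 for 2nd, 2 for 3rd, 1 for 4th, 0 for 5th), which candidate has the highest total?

A

A: 7×2 + 13×2 + 4×3 + 3×4 + 2×4 = 72
B: 7×1 + 13×4 + 4×0 + 3×0 + 2×3 = 65
C: 7×3 + 13×1 + 4×4 + 3×2 + 2×2 = 60
D: 7×4 + 13×0 + 4×2 + 3×3 + 2×1 = 47
E: 7×0 + 13×3 + 4×1 + 3×1 + 2×0 = 46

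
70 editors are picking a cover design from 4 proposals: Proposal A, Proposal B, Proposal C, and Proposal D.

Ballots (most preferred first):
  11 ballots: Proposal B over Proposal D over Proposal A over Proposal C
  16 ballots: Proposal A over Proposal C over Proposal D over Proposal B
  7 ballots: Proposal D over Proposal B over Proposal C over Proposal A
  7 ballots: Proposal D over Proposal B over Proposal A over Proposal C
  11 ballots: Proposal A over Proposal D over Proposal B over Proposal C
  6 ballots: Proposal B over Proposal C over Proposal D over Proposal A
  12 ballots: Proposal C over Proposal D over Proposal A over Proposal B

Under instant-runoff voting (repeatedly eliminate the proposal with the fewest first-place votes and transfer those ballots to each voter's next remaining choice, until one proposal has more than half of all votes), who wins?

Round 1: Proposal A 27, Proposal B 17, Proposal C 12, Proposal D 14. Proposal C eliminated.
Round 2: Proposal A 27, Proposal B 17, Proposal D 26. Proposal B eliminated.
Round 3: Proposal A 27, Proposal D 43. Proposal D has a majority (≥36).

Proposal D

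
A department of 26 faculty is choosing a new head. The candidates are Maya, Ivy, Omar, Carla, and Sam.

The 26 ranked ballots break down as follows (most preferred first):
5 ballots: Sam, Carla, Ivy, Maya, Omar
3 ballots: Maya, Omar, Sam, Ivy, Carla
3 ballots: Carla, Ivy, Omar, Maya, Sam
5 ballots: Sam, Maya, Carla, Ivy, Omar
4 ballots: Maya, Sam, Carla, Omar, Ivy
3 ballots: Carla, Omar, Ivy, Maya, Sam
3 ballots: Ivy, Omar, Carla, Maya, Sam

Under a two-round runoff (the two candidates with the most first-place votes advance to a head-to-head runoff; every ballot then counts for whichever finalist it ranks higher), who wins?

Round 1 first-place votes: Maya 7, Ivy 3, Omar 0, Carla 6, Sam 10. Sam and Maya advance.
Runoff: Sam is ranked above Maya on 10 ballots, Maya above Sam on 16.

Maya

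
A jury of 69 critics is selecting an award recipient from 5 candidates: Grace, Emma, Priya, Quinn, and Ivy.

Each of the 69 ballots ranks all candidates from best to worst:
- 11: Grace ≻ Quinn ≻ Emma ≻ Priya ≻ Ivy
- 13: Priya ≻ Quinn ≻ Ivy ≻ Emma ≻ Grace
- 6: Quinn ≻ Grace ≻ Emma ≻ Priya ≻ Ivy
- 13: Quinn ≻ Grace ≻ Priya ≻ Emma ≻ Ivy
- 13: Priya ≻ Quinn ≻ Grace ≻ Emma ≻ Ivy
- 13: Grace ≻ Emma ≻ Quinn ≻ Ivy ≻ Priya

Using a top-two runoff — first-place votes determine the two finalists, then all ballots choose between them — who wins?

Round 1 first-place votes: Grace 24, Emma 0, Priya 26, Quinn 19, Ivy 0. Priya and Grace advance.
Runoff: Priya is ranked above Grace on 26 ballots, Grace above Priya on 43.

Grace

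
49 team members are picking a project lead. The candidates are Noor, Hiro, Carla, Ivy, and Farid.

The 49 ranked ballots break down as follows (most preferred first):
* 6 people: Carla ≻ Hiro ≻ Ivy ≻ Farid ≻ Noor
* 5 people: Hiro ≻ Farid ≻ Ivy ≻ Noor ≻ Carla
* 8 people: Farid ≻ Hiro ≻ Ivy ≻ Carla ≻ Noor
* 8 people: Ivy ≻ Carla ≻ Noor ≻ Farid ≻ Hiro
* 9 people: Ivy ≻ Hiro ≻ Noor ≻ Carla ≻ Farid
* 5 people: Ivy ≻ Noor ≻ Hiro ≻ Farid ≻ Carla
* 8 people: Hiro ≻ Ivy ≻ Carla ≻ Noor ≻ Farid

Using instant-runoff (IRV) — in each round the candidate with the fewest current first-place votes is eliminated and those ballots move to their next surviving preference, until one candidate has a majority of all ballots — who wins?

Round 1: Noor 0, Hiro 13, Carla 6, Ivy 22, Farid 8. Noor eliminated.
Round 2: Hiro 13, Carla 6, Ivy 22, Farid 8. Carla eliminated.
Round 3: Hiro 19, Ivy 22, Farid 8. Farid eliminated.
Round 4: Hiro 27, Ivy 22. Hiro has a majority (≥25).

Hiro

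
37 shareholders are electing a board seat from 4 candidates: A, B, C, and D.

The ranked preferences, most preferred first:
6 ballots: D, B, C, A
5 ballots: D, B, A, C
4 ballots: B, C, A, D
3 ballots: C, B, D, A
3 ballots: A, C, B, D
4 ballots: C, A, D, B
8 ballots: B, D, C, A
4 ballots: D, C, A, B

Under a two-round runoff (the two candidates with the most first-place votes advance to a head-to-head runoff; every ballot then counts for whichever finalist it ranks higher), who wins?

Round 1 first-place votes: A 3, B 12, C 7, D 15. D and B advance.
Runoff: D is ranked above B on 19 ballots, B above D on 18.

D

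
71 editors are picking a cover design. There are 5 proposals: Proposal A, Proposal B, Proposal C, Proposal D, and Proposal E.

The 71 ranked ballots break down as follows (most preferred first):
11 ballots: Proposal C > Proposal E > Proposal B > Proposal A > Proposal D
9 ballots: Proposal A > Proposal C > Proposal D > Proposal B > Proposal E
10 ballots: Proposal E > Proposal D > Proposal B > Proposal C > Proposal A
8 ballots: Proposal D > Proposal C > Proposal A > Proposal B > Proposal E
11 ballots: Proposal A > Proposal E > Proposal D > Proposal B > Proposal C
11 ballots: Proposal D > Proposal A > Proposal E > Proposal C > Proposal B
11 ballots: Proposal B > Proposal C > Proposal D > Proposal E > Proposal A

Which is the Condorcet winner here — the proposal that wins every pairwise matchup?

Proposal D

Proposal D vs Proposal A: 40–31
Proposal D vs Proposal B: 49–22
Proposal D vs Proposal C: 40–31
Proposal D vs Proposal E: 39–32
Proposal D beats every other proposal.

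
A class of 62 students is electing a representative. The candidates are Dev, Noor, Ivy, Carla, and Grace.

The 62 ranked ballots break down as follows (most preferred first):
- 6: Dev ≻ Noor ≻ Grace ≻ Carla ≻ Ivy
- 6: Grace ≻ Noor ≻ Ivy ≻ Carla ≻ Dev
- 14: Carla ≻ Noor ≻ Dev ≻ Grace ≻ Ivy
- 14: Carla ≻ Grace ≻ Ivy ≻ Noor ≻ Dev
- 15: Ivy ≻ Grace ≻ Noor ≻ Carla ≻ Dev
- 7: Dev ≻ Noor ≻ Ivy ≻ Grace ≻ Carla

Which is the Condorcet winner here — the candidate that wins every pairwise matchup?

Grace vs Dev: 35–27
Grace vs Noor: 35–27
Grace vs Ivy: 40–22
Grace vs Carla: 34–28
Grace beats every other candidate.

Grace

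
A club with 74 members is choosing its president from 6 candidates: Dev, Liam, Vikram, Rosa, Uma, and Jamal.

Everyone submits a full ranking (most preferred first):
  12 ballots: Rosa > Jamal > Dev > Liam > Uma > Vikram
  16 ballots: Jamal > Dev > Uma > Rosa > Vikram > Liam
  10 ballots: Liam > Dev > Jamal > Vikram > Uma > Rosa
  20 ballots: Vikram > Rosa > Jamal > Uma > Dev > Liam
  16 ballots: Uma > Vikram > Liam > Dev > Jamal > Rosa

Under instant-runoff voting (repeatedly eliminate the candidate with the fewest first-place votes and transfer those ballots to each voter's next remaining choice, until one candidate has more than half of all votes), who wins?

Jamal

Round 1: Dev 0, Liam 10, Vikram 20, Rosa 12, Uma 16, Jamal 16. Dev eliminated.
Round 2: Liam 10, Vikram 20, Rosa 12, Uma 16, Jamal 16. Liam eliminated.
Round 3: Vikram 20, Rosa 12, Uma 16, Jamal 26. Rosa eliminated.
Round 4: Vikram 20, Uma 16, Jamal 38. Jamal has a majority (≥38).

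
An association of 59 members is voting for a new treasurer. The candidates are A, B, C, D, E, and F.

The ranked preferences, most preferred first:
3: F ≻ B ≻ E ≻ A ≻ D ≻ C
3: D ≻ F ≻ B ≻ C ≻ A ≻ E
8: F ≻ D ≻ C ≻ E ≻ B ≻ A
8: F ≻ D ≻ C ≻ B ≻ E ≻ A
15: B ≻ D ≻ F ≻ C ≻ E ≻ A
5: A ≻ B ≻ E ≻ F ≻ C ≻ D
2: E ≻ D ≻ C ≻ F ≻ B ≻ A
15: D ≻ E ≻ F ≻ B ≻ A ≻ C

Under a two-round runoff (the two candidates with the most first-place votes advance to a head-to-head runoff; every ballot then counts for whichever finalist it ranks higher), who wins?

Round 1 first-place votes: A 5, B 15, C 0, D 18, E 2, F 19. F and D advance.
Runoff: F is ranked above D on 24 ballots, D above F on 35.

D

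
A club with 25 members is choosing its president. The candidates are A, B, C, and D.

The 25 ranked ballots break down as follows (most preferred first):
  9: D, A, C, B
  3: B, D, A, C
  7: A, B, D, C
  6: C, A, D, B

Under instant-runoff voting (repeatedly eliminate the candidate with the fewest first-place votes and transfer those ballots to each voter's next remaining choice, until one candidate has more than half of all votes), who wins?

Round 1: A 7, B 3, C 6, D 9. B eliminated.
Round 2: A 7, C 6, D 12. C eliminated.
Round 3: A 13, D 12. A has a majority (≥13).

A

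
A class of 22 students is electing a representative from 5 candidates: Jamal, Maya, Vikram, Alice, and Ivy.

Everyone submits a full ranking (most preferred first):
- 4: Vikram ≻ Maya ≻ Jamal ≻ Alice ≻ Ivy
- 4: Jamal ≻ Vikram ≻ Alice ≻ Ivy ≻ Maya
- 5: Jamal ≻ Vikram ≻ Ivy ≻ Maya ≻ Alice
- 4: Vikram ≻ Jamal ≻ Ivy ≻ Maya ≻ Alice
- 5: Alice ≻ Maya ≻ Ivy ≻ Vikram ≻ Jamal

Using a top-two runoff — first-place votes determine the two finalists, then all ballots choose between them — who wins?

Vikram

Round 1 first-place votes: Jamal 9, Maya 0, Vikram 8, Alice 5, Ivy 0. Jamal and Vikram advance.
Runoff: Jamal is ranked above Vikram on 9 ballots, Vikram above Jamal on 13.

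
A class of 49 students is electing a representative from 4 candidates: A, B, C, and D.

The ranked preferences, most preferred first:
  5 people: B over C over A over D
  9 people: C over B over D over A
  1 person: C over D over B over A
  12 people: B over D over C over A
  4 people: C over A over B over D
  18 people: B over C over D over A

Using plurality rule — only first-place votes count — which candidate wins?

B

First-place votes: A 0, B 35, C 14, D 0.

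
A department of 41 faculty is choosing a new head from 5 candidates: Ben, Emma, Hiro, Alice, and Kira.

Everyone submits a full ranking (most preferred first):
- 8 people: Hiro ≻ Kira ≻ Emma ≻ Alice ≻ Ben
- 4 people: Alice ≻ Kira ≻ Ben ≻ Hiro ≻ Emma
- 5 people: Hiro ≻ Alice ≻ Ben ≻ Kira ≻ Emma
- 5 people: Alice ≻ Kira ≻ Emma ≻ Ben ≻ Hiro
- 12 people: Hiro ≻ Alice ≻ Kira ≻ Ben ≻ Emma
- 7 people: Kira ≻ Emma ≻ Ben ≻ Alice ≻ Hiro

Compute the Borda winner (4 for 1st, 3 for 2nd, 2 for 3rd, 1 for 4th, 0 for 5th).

Kira

Ben: 8×0 + 4×2 + 5×2 + 5×1 + 12×1 + 7×2 = 49
Emma: 8×2 + 4×0 + 5×0 + 5×2 + 12×0 + 7×3 = 47
Hiro: 8×4 + 4×1 + 5×4 + 5×0 + 12×4 + 7×0 = 104
Alice: 8×1 + 4×4 + 5×3 + 5×4 + 12×3 + 7×1 = 102
Kira: 8×3 + 4×3 + 5×1 + 5×3 + 12×2 + 7×4 = 108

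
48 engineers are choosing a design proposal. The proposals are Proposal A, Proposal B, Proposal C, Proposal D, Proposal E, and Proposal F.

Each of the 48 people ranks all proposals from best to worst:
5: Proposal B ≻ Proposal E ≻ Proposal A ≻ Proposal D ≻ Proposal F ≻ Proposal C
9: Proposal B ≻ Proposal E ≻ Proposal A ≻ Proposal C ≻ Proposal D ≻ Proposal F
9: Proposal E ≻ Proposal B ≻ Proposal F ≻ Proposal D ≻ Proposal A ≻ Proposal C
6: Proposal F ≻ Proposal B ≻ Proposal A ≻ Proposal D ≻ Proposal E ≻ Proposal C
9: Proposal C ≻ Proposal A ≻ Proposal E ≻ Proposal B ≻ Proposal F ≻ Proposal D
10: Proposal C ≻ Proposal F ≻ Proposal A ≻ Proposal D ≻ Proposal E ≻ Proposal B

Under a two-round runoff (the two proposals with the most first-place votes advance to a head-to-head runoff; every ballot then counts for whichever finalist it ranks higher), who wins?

Round 1 first-place votes: Proposal A 0, Proposal B 14, Proposal C 19, Proposal D 0, Proposal E 9, Proposal F 6. Proposal C and Proposal B advance.
Runoff: Proposal C is ranked above Proposal B on 19 ballots, Proposal B above Proposal C on 29.

Proposal B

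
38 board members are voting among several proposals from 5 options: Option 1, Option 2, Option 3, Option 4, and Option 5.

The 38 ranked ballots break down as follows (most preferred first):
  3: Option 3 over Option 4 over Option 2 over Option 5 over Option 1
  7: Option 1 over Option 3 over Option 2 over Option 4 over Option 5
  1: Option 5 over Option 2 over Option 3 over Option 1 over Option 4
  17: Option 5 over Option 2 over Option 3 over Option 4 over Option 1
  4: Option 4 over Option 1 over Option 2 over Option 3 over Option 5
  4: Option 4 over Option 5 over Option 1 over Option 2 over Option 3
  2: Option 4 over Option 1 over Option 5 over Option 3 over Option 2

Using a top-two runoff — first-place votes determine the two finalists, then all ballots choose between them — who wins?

Option 4

Round 1 first-place votes: Option 1 7, Option 2 0, Option 3 3, Option 4 10, Option 5 18. Option 5 and Option 4 advance.
Runoff: Option 5 is ranked above Option 4 on 18 ballots, Option 4 above Option 5 on 20.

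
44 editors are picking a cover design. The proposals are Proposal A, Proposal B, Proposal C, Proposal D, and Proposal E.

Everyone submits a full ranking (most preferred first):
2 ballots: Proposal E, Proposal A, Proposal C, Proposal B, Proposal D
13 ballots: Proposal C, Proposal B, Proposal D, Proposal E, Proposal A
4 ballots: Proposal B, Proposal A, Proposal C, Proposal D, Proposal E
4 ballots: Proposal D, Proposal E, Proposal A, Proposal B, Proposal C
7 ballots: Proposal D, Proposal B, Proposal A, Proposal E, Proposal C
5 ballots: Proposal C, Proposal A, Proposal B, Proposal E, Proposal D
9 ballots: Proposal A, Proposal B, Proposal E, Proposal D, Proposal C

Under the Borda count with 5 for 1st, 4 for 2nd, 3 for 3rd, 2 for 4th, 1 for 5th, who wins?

Proposal B

Proposal A: 2×4 + 13×1 + 4×4 + 4×3 + 7×3 + 5×4 + 9×5 = 135
Proposal B: 2×2 + 13×4 + 4×5 + 4×2 + 7×4 + 5×3 + 9×4 = 163
Proposal C: 2×3 + 13×5 + 4×3 + 4×1 + 7×1 + 5×5 + 9×1 = 128
Proposal D: 2×1 + 13×3 + 4×2 + 4×5 + 7×5 + 5×1 + 9×2 = 127
Proposal E: 2×5 + 13×2 + 4×1 + 4×4 + 7×2 + 5×2 + 9×3 = 107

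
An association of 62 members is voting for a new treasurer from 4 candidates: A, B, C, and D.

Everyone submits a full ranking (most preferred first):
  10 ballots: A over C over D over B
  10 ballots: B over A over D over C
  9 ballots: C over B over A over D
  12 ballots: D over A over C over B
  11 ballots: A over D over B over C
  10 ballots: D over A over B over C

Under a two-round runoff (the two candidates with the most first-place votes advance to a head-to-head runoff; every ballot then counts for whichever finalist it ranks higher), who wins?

Round 1 first-place votes: A 21, B 10, C 9, D 22. D and A advance.
Runoff: D is ranked above A on 22 ballots, A above D on 40.

A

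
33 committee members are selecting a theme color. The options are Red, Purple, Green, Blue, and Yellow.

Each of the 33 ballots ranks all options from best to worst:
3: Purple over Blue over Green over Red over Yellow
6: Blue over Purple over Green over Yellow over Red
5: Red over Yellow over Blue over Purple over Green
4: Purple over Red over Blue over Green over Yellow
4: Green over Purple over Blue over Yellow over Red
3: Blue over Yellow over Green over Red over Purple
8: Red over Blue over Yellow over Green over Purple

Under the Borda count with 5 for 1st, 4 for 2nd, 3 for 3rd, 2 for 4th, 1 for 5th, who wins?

Red: 3×2 + 6×1 + 5×5 + 4×4 + 4×1 + 3×2 + 8×5 = 103
Purple: 3×5 + 6×4 + 5×2 + 4×5 + 4×4 + 3×1 + 8×1 = 96
Green: 3×3 + 6×3 + 5×1 + 4×2 + 4×5 + 3×3 + 8×2 = 85
Blue: 3×4 + 6×5 + 5×3 + 4×3 + 4×3 + 3×5 + 8×4 = 128
Yellow: 3×1 + 6×2 + 5×4 + 4×1 + 4×2 + 3×4 + 8×3 = 83

Blue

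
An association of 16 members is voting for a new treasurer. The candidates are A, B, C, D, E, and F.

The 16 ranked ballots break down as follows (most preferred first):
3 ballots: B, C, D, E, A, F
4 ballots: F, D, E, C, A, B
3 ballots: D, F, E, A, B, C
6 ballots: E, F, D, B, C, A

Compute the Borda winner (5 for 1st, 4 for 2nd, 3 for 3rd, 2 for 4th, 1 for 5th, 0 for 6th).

D

A: 3×1 + 4×1 + 3×2 + 6×0 = 13
B: 3×5 + 4×0 + 3×1 + 6×2 = 30
C: 3×4 + 4×2 + 3×0 + 6×1 = 26
D: 3×3 + 4×4 + 3×5 + 6×3 = 58
E: 3×2 + 4×3 + 3×3 + 6×5 = 57
F: 3×0 + 4×5 + 3×4 + 6×4 = 56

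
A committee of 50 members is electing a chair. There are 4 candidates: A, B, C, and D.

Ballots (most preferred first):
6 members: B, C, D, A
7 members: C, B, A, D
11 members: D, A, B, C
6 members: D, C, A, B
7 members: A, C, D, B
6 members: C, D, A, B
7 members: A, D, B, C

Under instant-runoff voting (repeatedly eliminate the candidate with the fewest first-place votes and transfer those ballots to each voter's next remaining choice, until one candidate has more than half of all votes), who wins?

Round 1: A 14, B 6, C 13, D 17. B eliminated.
Round 2: A 14, C 19, D 17. A eliminated.
Round 3: C 26, D 24. C has a majority (≥26).

C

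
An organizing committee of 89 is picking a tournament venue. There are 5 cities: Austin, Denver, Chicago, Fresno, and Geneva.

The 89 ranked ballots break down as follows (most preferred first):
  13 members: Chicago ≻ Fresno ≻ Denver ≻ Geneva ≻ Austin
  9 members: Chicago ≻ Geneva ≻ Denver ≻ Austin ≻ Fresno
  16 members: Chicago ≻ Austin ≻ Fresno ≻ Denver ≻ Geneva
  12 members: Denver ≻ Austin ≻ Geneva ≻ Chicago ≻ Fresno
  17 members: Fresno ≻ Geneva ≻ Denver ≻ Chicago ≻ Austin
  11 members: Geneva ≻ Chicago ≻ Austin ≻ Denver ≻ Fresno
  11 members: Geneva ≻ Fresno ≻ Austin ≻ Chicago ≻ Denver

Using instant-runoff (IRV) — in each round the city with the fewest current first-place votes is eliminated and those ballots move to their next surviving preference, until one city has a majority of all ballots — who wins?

Round 1: Austin 0, Denver 12, Chicago 38, Fresno 17, Geneva 22. Austin eliminated.
Round 2: Denver 12, Chicago 38, Fresno 17, Geneva 22. Denver eliminated.
Round 3: Chicago 38, Fresno 17, Geneva 34. Fresno eliminated.
Round 4: Chicago 38, Geneva 51. Geneva has a majority (≥45).

Geneva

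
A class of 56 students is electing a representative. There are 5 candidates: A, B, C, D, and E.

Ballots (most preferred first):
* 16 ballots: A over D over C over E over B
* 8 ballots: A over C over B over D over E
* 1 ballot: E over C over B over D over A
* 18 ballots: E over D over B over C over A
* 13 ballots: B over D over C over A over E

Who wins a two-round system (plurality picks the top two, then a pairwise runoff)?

Round 1 first-place votes: A 24, B 13, C 0, D 0, E 19. A and E advance.
Runoff: A is ranked above E on 37 ballots, E above A on 19.

A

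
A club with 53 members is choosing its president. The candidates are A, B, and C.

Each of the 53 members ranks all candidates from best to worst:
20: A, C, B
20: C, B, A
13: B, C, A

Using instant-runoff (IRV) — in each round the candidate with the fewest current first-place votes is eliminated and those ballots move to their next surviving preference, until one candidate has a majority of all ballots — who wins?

Round 1: A 20, B 13, C 20. B eliminated.
Round 2: A 20, C 33. C has a majority (≥27).

C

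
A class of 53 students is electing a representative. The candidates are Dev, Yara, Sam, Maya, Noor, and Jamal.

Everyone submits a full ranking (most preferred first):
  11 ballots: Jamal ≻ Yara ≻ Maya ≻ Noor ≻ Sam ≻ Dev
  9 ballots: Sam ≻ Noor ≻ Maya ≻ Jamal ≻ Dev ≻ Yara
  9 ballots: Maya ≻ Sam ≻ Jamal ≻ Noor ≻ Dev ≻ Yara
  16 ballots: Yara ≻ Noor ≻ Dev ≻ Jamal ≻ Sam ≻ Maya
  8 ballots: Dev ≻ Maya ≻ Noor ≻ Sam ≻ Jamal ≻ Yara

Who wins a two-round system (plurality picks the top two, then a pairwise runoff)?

Jamal

Round 1 first-place votes: Dev 8, Yara 16, Sam 9, Maya 9, Noor 0, Jamal 11. Yara and Jamal advance.
Runoff: Yara is ranked above Jamal on 16 ballots, Jamal above Yara on 37.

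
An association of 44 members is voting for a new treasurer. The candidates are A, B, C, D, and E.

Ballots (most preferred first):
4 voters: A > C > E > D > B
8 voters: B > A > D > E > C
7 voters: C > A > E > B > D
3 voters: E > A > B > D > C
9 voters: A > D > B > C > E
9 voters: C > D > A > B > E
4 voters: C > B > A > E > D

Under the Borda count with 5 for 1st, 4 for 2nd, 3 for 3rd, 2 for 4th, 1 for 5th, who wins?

A

A: 4×5 + 8×4 + 7×4 + 3×4 + 9×5 + 9×3 + 4×3 = 176
B: 4×1 + 8×5 + 7×2 + 3×3 + 9×3 + 9×2 + 4×4 = 128
C: 4×4 + 8×1 + 7×5 + 3×1 + 9×2 + 9×5 + 4×5 = 145
D: 4×2 + 8×3 + 7×1 + 3×2 + 9×4 + 9×4 + 4×1 = 121
E: 4×3 + 8×2 + 7×3 + 3×5 + 9×1 + 9×1 + 4×2 = 90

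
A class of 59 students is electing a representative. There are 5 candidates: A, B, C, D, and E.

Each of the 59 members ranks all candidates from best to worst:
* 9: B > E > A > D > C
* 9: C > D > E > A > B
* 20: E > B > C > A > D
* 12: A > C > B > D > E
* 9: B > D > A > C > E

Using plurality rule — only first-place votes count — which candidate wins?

E

First-place votes: A 12, B 18, C 9, D 0, E 20.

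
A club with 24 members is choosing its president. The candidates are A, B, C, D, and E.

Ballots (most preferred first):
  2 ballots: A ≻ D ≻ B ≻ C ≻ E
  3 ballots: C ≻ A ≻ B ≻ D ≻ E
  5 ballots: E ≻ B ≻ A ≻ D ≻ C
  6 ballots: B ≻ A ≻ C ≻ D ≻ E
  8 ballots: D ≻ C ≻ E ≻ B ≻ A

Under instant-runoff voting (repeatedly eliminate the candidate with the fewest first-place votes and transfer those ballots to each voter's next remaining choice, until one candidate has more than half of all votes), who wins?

B

Round 1: A 2, B 6, C 3, D 8, E 5. A eliminated.
Round 2: B 6, C 3, D 10, E 5. C eliminated.
Round 3: B 9, D 10, E 5. E eliminated.
Round 4: B 14, D 10. B has a majority (≥13).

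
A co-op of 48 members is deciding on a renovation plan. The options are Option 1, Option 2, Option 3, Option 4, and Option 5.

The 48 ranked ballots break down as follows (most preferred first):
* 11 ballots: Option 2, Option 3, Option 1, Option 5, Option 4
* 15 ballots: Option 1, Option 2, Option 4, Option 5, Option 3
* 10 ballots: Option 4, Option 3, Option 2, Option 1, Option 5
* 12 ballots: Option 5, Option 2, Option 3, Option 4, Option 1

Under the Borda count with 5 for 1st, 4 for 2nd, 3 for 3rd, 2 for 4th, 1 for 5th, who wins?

Option 2

Option 1: 11×3 + 15×5 + 10×2 + 12×1 = 140
Option 2: 11×5 + 15×4 + 10×3 + 12×4 = 193
Option 3: 11×4 + 15×1 + 10×4 + 12×3 = 135
Option 4: 11×1 + 15×3 + 10×5 + 12×2 = 130
Option 5: 11×2 + 15×2 + 10×1 + 12×5 = 122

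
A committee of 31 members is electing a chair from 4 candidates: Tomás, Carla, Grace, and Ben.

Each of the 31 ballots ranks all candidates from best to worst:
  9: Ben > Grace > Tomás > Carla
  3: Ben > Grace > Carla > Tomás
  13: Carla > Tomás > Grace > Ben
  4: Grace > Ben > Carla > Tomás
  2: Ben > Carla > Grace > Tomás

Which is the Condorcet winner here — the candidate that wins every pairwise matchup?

Grace

Grace vs Tomás: 18–13
Grace vs Carla: 16–15
Grace vs Ben: 17–14
Grace beats every other candidate.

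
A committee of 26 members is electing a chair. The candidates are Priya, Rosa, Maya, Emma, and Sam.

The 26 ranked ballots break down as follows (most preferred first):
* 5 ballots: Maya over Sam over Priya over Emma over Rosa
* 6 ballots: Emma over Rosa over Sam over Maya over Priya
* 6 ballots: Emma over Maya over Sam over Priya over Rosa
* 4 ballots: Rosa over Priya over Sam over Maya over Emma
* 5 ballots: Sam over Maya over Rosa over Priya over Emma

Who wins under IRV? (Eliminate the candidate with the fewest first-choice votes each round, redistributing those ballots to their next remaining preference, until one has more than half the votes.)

Sam

Round 1: Priya 0, Rosa 4, Maya 5, Emma 12, Sam 5. Priya eliminated.
Round 2: Rosa 4, Maya 5, Emma 12, Sam 5. Rosa eliminated.
Round 3: Maya 5, Emma 12, Sam 9. Maya eliminated.
Round 4: Emma 12, Sam 14. Sam has a majority (≥14).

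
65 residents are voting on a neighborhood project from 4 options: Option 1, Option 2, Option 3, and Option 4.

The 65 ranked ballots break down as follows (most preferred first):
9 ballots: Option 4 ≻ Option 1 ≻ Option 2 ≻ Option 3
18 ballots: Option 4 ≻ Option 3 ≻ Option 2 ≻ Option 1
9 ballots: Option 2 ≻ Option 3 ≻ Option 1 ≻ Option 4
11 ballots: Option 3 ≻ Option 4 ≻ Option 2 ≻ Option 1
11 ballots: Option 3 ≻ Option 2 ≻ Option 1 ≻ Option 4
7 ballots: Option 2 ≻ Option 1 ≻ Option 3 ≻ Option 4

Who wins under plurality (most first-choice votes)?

Option 4

First-place votes: Option 1 0, Option 2 16, Option 3 22, Option 4 27.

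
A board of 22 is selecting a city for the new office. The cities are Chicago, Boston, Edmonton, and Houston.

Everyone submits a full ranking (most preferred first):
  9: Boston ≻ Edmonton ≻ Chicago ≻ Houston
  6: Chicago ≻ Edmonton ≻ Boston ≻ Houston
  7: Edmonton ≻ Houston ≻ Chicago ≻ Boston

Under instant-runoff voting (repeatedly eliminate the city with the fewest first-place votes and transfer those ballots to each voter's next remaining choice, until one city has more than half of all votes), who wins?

Edmonton

Round 1: Chicago 6, Boston 9, Edmonton 7, Houston 0. Houston eliminated.
Round 2: Chicago 6, Boston 9, Edmonton 7. Chicago eliminated.
Round 3: Boston 9, Edmonton 13. Edmonton has a majority (≥12).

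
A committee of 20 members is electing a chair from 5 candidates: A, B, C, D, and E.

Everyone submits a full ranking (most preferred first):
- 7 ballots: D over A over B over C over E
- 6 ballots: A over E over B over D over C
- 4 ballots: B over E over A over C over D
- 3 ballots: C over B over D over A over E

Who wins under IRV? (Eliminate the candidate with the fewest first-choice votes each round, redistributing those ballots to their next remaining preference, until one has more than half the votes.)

Round 1: A 6, B 4, C 3, D 7, E 0. E eliminated.
Round 2: A 6, B 4, C 3, D 7. C eliminated.
Round 3: A 6, B 7, D 7. A eliminated.
Round 4: B 13, D 7. B has a majority (≥11).

B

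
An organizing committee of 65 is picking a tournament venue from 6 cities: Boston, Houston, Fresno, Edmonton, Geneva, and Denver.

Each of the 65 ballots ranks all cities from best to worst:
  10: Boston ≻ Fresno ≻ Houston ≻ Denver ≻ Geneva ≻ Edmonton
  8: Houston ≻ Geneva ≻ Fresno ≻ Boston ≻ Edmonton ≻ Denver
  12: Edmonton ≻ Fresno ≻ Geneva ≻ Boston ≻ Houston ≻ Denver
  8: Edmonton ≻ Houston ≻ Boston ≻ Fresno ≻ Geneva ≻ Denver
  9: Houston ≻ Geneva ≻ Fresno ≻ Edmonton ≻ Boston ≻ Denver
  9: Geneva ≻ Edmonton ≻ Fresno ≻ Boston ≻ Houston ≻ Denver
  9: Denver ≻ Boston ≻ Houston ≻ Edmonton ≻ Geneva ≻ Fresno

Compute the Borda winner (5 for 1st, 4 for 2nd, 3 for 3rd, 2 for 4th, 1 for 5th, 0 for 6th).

Boston: 10×5 + 8×2 + 12×2 + 8×3 + 9×1 + 9×2 + 9×4 = 177
Houston: 10×3 + 8×5 + 12×1 + 8×4 + 9×5 + 9×1 + 9×3 = 195
Fresno: 10×4 + 8×3 + 12×4 + 8×2 + 9×3 + 9×3 + 9×0 = 182
Edmonton: 10×0 + 8×1 + 12×5 + 8×5 + 9×2 + 9×4 + 9×2 = 180
Geneva: 10×1 + 8×4 + 12×3 + 8×1 + 9×4 + 9×5 + 9×1 = 176
Denver: 10×2 + 8×0 + 12×0 + 8×0 + 9×0 + 9×0 + 9×5 = 65

Houston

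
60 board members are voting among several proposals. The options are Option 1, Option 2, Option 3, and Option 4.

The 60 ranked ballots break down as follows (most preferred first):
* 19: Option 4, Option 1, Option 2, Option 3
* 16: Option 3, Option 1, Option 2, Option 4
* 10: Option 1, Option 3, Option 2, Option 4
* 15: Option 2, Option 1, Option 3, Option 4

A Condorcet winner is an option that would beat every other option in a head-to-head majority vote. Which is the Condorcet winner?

Option 1

Option 1 vs Option 2: 45–15
Option 1 vs Option 3: 44–16
Option 1 vs Option 4: 41–19
Option 1 beats every other option.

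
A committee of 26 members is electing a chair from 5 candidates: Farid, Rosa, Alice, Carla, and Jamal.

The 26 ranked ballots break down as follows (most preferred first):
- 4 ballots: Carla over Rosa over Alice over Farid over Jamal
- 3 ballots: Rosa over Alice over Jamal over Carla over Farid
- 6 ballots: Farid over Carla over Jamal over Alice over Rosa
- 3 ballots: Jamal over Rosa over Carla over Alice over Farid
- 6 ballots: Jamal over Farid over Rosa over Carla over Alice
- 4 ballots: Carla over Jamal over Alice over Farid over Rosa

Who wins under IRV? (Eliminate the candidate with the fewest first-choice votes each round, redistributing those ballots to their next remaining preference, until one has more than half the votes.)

Carla

Round 1: Farid 6, Rosa 3, Alice 0, Carla 8, Jamal 9. Alice eliminated.
Round 2: Farid 6, Rosa 3, Carla 8, Jamal 9. Rosa eliminated.
Round 3: Farid 6, Carla 8, Jamal 12. Farid eliminated.
Round 4: Carla 14, Jamal 12. Carla has a majority (≥14).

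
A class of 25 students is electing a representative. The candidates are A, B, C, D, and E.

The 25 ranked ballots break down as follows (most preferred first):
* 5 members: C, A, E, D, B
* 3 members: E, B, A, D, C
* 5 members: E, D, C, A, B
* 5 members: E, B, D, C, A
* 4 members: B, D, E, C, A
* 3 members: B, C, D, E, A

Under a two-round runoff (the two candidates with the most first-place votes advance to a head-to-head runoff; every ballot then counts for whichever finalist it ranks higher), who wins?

Round 1 first-place votes: A 0, B 7, C 5, D 0, E 13. E and B advance.
Runoff: E is ranked above B on 18 ballots, B above E on 7.

E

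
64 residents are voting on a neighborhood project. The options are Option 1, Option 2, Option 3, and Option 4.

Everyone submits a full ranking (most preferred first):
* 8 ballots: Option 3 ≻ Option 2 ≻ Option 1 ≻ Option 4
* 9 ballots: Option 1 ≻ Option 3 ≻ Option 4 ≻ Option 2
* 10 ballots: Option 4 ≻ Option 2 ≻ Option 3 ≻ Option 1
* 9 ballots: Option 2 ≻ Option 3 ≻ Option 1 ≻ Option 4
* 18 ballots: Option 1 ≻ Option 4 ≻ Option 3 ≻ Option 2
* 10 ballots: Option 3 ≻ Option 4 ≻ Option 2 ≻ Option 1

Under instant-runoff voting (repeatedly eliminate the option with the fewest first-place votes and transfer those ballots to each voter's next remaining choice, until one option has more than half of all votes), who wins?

Round 1: Option 1 27, Option 2 9, Option 3 18, Option 4 10. Option 2 eliminated.
Round 2: Option 1 27, Option 3 27, Option 4 10. Option 4 eliminated.
Round 3: Option 1 27, Option 3 37. Option 3 has a majority (≥33).

Option 3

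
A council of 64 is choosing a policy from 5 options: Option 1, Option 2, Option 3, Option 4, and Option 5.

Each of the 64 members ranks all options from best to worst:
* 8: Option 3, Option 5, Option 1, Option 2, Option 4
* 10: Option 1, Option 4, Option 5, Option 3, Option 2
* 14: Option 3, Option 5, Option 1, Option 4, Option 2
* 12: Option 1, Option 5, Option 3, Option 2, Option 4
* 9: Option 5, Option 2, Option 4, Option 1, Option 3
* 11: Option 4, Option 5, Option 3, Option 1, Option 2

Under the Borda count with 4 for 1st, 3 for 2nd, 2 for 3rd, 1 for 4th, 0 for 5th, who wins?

Option 5

Option 1: 8×2 + 10×4 + 14×2 + 12×4 + 9×1 + 11×1 = 152
Option 2: 8×1 + 10×0 + 14×0 + 12×1 + 9×3 + 11×0 = 47
Option 3: 8×4 + 10×1 + 14×4 + 12×2 + 9×0 + 11×2 = 144
Option 4: 8×0 + 10×3 + 14×1 + 12×0 + 9×2 + 11×4 = 106
Option 5: 8×3 + 10×2 + 14×3 + 12×3 + 9×4 + 11×3 = 191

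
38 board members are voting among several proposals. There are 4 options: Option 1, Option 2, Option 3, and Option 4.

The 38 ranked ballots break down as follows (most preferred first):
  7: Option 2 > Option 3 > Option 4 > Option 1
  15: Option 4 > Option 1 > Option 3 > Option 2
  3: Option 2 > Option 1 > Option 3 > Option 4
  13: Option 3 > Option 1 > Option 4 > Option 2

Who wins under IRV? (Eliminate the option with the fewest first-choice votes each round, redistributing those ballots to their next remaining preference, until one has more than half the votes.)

Round 1: Option 1 0, Option 2 10, Option 3 13, Option 4 15. Option 1 eliminated.
Round 2: Option 2 10, Option 3 13, Option 4 15. Option 2 eliminated.
Round 3: Option 3 23, Option 4 15. Option 3 has a majority (≥20).

Option 3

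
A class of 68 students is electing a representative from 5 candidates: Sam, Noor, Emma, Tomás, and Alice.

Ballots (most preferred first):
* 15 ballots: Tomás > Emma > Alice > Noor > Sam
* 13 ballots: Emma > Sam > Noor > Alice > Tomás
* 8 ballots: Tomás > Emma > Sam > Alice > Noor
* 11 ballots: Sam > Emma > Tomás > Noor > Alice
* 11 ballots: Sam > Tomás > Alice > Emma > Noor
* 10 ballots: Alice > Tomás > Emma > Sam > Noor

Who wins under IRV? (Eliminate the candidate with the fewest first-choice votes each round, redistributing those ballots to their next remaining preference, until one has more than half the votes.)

Round 1: Sam 22, Noor 0, Emma 13, Tomás 23, Alice 10. Noor eliminated.
Round 2: Sam 22, Emma 13, Tomás 23, Alice 10. Alice eliminated.
Round 3: Sam 22, Emma 13, Tomás 33. Emma eliminated.
Round 4: Sam 35, Tomás 33. Sam has a majority (≥35).

Sam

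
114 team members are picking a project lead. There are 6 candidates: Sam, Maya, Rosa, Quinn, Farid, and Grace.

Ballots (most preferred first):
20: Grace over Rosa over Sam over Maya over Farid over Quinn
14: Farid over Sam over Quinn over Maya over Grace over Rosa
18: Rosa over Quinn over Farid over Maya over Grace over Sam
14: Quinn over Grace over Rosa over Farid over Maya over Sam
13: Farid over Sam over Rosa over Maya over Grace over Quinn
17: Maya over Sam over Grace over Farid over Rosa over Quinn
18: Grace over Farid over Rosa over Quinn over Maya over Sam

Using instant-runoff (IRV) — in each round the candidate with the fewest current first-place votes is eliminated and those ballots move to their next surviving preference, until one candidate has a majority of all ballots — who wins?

Round 1: Sam 0, Maya 17, Rosa 18, Quinn 14, Farid 27, Grace 38. Sam eliminated.
Round 2: Maya 17, Rosa 18, Quinn 14, Farid 27, Grace 38. Quinn eliminated.
Round 3: Maya 17, Rosa 18, Farid 27, Grace 52. Maya eliminated.
Round 4: Rosa 18, Farid 27, Grace 69. Grace has a majority (≥58).

Grace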